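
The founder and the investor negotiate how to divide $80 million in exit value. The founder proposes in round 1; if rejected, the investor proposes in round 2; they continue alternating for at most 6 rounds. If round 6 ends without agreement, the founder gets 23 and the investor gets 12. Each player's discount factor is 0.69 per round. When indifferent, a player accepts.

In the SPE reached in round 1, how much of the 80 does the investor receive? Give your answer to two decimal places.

34.17

Round 6 (the investor proposes): the founder gets 23 if talks fail, so the investor offers 23 and keeps 57.
Round 5 (the founder proposes): the investor can get 57 next round, worth 0.69 × 57 = 39.33 now, so the founder offers 39.33, keeping 40.67.
Round 4 (the investor proposes): the founder can get 40.67 next round, worth 0.69 × 40.67 = 28.0623 now, so the investor offers 28.0623, keeping 51.9377.
Round 3 (the founder proposes): the investor can get 51.9377 next round, worth 0.69 × 51.9377 = 35.837013 now; the founder offers that and keeps 44.162987.
Round 2 (the investor proposes): the founder can get 44.162987 next round, worth 0.69 × 44.162987 = 30.47246103 now; the investor offers that and keeps 49.52753897.
Round 1 (the founder proposes): the investor can get 49.52753897 next round, worth 0.69 × 49.52753897 = 34.1740018893 now. The founder offers 34.1740018893 and keeps 80 − 34.1740018893 = 45.8259981107.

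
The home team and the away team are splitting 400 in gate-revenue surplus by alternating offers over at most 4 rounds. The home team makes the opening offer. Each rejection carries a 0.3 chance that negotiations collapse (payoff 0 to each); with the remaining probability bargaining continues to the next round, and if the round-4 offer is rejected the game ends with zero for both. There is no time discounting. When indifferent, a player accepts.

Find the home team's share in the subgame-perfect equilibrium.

By backward induction:
Round 4 (the away team proposes): rejection yields 0 for the home team; the away team offers 0 and keeps 400.
Round 3 (the home team proposes): rejecting gives the away team an expected 0.7 × 400 = 280; the home team offers that and keeps 120.
Round 2 (the away team proposes): rejecting gives the home team an expected 0.7 × 120 = 84; the away team offers that and keeps 316.
Round 1 (the home team proposes): rejecting gives the away team an expected 0.7 × 316 = 221.2. The home team offers 221.2 and keeps 400 − 221.2 = 178.8.

178.8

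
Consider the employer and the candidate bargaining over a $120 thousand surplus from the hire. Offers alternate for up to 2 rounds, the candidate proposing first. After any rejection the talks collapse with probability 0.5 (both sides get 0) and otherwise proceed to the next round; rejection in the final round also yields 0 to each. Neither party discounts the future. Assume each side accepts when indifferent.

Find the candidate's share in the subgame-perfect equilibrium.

60

By backward induction:
Round 2 (the employer proposes): rejection yields 0 for the candidate; the employer offers 0 and keeps 120.
Round 1 (the candidate proposes): rejecting gives the employer an expected 0.5 × 120 = 60; the candidate offers that and keeps 60.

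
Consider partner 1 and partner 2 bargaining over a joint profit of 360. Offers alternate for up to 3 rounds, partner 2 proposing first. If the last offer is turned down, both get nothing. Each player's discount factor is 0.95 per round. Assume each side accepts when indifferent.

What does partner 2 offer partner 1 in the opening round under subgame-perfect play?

Round 3 (partner 2 proposes): partner 1 will accept anything ≥ 0, so partner 2 offers 0 and keeps 360.
Round 2 (partner 1 proposes): partner 2 can get 360 next round, worth 0.95 × 360 = 342 now. Partner 1 offers 342 and keeps 360 − 342 = 18.
Round 1 (partner 2 proposes): partner 1 can get 18 next round, worth 0.95 × 18 = 17.1 now. Partner 2 offers 17.1 and keeps 360 − 17.1 = 342.9.

17.1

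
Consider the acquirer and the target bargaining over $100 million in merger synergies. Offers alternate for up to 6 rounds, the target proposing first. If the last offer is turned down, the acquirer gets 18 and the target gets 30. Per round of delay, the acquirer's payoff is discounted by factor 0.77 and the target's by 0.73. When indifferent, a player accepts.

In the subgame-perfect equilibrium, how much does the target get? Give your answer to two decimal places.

50.49

Round 6 (the acquirer proposes): the target gets 30 if talks fail, so the acquirer offers 30 and keeps 70.
Round 5 (the target proposes): the acquirer can get 70 next round, worth 0.77 × 70 = 53.9 now; the target offers that and keeps 46.1.
Round 4 (the acquirer proposes): the target can get 46.1 next round, worth 0.73 × 46.1 = 33.653 now; the acquirer offers that and keeps 66.347.
Round 3 (the target proposes): the acquirer can get 66.347 next round, worth 0.77 × 66.347 = 51.08719 now. The target offers 51.08719 and keeps 100 − 51.08719 = 48.91281.
Round 2 (the acquirer proposes): the target can get 48.91281 next round, worth 0.73 × 48.91281 = 35.7063513 now. The acquirer offers 35.7063513 and keeps 100 − 35.7063513 = 64.2936487.
Round 1 (the target proposes): the acquirer can get 64.2936487 next round, worth 0.77 × 64.2936487 = 49.506109499 now, so the target offers 49.506109499, keeping 50.493890501.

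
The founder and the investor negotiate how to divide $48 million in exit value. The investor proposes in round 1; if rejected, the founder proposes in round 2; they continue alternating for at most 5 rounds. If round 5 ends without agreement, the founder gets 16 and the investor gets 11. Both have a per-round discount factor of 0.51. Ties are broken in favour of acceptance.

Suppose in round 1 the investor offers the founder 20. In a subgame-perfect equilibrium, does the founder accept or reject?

Accept

Round 5 (the investor proposes): the founder gets 16 if talks fail, so the investor offers 16 and keeps 32.
Round 4 (the founder proposes): the investor can get 32 next round, worth 0.51 × 32 = 16.32 now, so the founder offers 16.32, keeping 31.68.
Round 3 (the investor proposes): the founder can get 31.68 next round, worth 0.51 × 31.68 = 16.1568 now; the investor offers that and keeps 31.8432.
Round 2 (the founder proposes): the investor can get 31.8432 next round, worth 0.51 × 31.8432 = 16.240032 now, so the founder offers 16.240032, keeping 31.759968.
So by rejecting in round 1, the founder gets 31.759968 next round, worth 0.51 × 31.759968 = 16.19758368 now.
Offer 20 ≥ 16.19758368, so the founder accepts.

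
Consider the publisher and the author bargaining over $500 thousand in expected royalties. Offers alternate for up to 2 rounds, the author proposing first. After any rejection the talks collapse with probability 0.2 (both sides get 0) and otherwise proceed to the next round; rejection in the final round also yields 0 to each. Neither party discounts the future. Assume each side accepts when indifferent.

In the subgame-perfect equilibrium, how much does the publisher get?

400

Round 2 (the publisher proposes): the author will accept anything ≥ 0, so the publisher offers 0 and keeps 500.
Round 1 (the author proposes): rejecting gives the publisher an expected 0.8 × 500 = 400, so the author offers 400, keeping 100.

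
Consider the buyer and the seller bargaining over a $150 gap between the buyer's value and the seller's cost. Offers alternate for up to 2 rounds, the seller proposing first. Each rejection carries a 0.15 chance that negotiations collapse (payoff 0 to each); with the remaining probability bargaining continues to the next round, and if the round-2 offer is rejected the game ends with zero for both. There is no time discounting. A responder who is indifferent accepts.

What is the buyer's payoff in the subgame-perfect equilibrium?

Round 2 (the buyer proposes): rejection yields 0 for the seller; the buyer offers 0 and keeps 150.
Round 1 (the seller proposes): rejecting gives the buyer an expected 0.85 × 150 = 127.5, so the seller offers 127.5, keeping 22.5.

127.5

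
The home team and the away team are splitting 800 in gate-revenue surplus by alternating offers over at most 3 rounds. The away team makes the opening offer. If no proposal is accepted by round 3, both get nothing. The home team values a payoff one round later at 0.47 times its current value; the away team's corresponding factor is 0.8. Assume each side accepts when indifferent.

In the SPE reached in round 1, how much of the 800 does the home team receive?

75.2

Round 3 (the away team proposes): the home team will accept anything ≥ 0, so the away team offers 0 and keeps 800.
Round 2 (the home team proposes): the away team can get 800 next round, worth 0.8 × 800 = 640 now; the home team offers that and keeps 160.
Round 1 (the away team proposes): the home team can get 160 next round, worth 0.47 × 160 = 75.2 now, so the away team offers 75.2, keeping 724.8.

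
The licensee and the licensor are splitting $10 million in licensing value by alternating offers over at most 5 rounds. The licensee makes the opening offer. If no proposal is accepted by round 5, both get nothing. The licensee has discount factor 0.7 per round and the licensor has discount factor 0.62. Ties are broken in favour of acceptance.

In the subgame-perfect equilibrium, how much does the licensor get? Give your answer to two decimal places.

Round 5 (the licensee proposes): the licensor will accept anything ≥ 0, so the licensee offers 0 and keeps 10.
Round 4 (the licensor proposes): the licensee can get 10 next round, worth 0.7 × 10 = 7 now; the licensor offers that and keeps 3.
Round 3 (the licensee proposes): the licensor can get 3 next round, worth 0.62 × 3 = 1.86 now. The licensee offers 1.86 and keeps 10 − 1.86 = 8.14.
Round 2 (the licensor proposes): the licensee can get 8.14 next round, worth 0.7 × 8.14 = 5.698 now. The licensor offers 5.698 and keeps 10 − 5.698 = 4.302.
Round 1 (the licensee proposes): the licensor can get 4.302 next round, worth 0.62 × 4.302 = 2.66724 now. The licensee offers 2.66724 and keeps 10 − 2.66724 = 7.33276.

2.67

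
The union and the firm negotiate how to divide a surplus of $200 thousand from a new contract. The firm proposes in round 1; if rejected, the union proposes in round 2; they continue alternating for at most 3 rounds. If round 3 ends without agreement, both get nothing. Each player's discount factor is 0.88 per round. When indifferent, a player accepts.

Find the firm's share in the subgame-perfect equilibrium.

Solve by backward induction from round 3.
Round 3 (the firm proposes): rejection yields 0 for the union; the firm offers 0 and keeps 200.
Round 2 (the union proposes): the firm can get 200 next round, worth 0.88 × 200 = 176 now, so the union offers 176, keeping 24.
Round 1 (the firm proposes): the union can get 24 next round, worth 0.88 × 24 = 21.12 now; the firm offers that and keeps 178.88.

178.88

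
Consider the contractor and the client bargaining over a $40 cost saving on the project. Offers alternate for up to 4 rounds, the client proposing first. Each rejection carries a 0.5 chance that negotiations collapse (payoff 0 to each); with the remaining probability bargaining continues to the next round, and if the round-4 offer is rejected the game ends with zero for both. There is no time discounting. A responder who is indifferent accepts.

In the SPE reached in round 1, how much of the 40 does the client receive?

25

Round 4 (the contractor proposes): rejection yields 0 for the client; the contractor offers 0 and keeps 40.
Round 3 (the client proposes): rejecting gives the contractor an expected 0.5 × 40 = 20, so the client offers 20, keeping 20.
Round 2 (the contractor proposes): rejecting gives the client an expected 0.5 × 20 = 10. The contractor offers 10 and keeps 40 − 10 = 30.
Round 1 (the client proposes): rejecting gives the contractor an expected 0.5 × 30 = 15; the client offers that and keeps 25.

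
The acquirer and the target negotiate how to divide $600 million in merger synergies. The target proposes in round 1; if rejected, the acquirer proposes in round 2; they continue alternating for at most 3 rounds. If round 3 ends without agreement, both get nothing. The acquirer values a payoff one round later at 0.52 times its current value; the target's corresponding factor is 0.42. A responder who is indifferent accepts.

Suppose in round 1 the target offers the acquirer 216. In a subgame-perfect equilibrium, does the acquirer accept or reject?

Round 3 (the target proposes): rejection yields 0 for the acquirer; the target offers 0 and keeps 600.
Round 2 (the acquirer proposes): the target can get 600 next round, worth 0.42 × 600 = 252 now, so the acquirer offers 252, keeping 348.
So by rejecting in round 1, the acquirer gets 348 next round, worth 0.52 × 348 = 180.96 now.
Offer 216 ≥ 180.96, so the acquirer accepts.

Accept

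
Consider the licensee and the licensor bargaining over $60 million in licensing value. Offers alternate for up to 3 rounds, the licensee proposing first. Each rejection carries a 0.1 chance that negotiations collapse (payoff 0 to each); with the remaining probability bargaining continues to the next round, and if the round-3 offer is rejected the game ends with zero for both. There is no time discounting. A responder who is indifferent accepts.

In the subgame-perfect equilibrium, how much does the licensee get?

By backward induction:
Round 3 (the licensee proposes): the licensor will accept anything ≥ 0, so the licensee offers 0 and keeps 60.
Round 2 (the licensor proposes): rejecting gives the licensee an expected 0.9 × 60 = 54; the licensor offers that and keeps 6.
Round 1 (the licensee proposes): rejecting gives the licensor an expected 0.9 × 6 = 5.4. The licensee offers 5.4 and keeps 60 − 5.4 = 54.6.

54.6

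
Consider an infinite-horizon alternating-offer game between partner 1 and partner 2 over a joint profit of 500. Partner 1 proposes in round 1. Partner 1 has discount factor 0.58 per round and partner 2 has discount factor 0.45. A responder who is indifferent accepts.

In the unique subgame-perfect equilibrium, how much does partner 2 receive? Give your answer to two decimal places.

127.88

In a stationary SPE each proposer offers the other exactly their discounted continuation value.
If partner 1 keeps x when proposing and partner 2 keeps y when proposing, then x = 500 − 0.45y and y = 500 − 0.58x.
Solving: x = 500(1 − 0.45) / (1 − 0.58·0.45) = 275 / 0.739 ≈ 372.1245.
Partner 2 gets 500 − 372.1245 ≈ 127.8755.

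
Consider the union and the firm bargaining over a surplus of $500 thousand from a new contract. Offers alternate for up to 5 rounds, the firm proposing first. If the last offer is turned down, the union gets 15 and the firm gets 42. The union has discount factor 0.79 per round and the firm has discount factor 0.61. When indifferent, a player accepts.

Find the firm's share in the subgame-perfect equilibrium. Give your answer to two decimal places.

Round 5 (the firm proposes): the union gets 15 if talks fail, so the firm offers 15 and keeps 485.
Round 4 (the union proposes): the firm can get 485 next round, worth 0.61 × 485 = 295.85 now, so the union offers 295.85, keeping 204.15.
Round 3 (the firm proposes): the union can get 204.15 next round, worth 0.79 × 204.15 = 161.2785 now, so the firm offers 161.2785, keeping 338.7215.
Round 2 (the union proposes): the firm can get 338.7215 next round, worth 0.61 × 338.7215 = 206.620115 now; the union offers that and keeps 293.379885.
Round 1 (the firm proposes): the union can get 293.379885 next round, worth 0.79 × 293.379885 = 231.77010915 now; the firm offers that and keeps 268.22989085.

268.23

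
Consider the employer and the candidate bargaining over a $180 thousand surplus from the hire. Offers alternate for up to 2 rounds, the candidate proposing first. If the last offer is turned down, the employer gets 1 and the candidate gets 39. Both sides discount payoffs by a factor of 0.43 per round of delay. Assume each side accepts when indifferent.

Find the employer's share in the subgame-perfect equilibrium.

60.63

Round 2 (the employer proposes): the candidate gets 39 if talks fail, so the employer offers 39 and keeps 141.
Round 1 (the candidate proposes): the employer can get 141 next round, worth 0.43 × 141 = 60.63 now; the candidate offers that and keeps 119.37.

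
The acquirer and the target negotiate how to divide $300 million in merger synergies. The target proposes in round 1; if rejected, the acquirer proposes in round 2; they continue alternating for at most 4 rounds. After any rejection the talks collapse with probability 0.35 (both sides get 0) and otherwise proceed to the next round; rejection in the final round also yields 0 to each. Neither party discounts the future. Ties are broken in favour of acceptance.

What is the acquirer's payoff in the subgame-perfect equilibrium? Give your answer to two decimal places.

Round 4 (the acquirer proposes): rejection yields 0 for the target; the acquirer offers 0 and keeps 300.
Round 3 (the target proposes): rejecting gives the acquirer an expected 0.65 × 300 = 195, so the target offers 195, keeping 105.
Round 2 (the acquirer proposes): rejecting gives the target an expected 0.65 × 105 = 68.25; the acquirer offers that and keeps 231.75.
Round 1 (the target proposes): rejecting gives the acquirer an expected 0.65 × 231.75 = 150.6375; the target offers that and keeps 149.3625.

150.64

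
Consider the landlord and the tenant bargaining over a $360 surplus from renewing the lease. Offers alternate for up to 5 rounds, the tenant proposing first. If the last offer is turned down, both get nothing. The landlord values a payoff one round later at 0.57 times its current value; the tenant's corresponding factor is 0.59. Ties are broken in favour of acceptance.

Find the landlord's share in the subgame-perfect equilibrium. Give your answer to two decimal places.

112.43

Work backward from the last round.
Round 5 (the tenant proposes): the landlord will accept anything ≥ 0, so the tenant offers 0 and keeps 360.
Round 4 (the landlord proposes): the tenant can get 360 next round, worth 0.59 × 360 = 212.4 now, so the landlord offers 212.4, keeping 147.6.
Round 3 (the tenant proposes): the landlord can get 147.6 next round, worth 0.57 × 147.6 = 84.132 now; the tenant offers that and keeps 275.868.
Round 2 (the landlord proposes): the tenant can get 275.868 next round, worth 0.59 × 275.868 = 162.76212 now; the landlord offers that and keeps 197.23788.
Round 1 (the tenant proposes): the landlord can get 197.23788 next round, worth 0.57 × 197.23788 = 112.4255916 now; the tenant offers that and keeps 247.5744084.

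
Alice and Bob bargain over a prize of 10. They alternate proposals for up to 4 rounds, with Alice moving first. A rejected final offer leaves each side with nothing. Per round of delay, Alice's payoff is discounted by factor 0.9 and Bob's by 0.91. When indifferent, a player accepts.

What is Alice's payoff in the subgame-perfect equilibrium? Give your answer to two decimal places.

Round 4 (Bob proposes): Alice will accept anything ≥ 0, so Bob offers 0 and keeps 10.
Round 3 (Alice proposes): Bob can get 10 next round, worth 0.91 × 10 = 9.1 now; Alice offers that and keeps 0.9.
Round 2 (Bob proposes): Alice can get 0.9 next round, worth 0.9 × 0.9 = 0.81 now, so Bob offers 0.81, keeping 9.19.
Round 1 (Alice proposes): Bob can get 9.19 next round, worth 0.91 × 9.19 = 8.3629 now. Alice offers 8.3629 and keeps 10 − 8.3629 = 1.6371.

1.64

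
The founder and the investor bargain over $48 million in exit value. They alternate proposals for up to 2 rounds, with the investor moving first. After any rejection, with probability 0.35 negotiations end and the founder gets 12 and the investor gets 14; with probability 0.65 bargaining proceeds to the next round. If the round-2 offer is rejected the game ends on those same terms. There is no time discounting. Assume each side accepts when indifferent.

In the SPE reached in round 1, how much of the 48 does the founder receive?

Round 2 (the founder proposes): the investor gets 14 if talks fail, so the founder offers 14 and keeps 34.
Round 1 (the investor proposes): rejecting gives the founder an expected 0.65 × 34 + 0.35 × 12 = 26.3; the investor offers that and keeps 21.7.

26.3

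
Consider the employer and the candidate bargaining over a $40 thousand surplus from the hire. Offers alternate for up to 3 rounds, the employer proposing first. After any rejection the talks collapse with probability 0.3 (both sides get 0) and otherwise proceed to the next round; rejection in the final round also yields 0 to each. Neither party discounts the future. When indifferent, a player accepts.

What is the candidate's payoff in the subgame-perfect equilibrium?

8.4

By backward induction:
Round 3 (the employer proposes): rejection yields 0 for the candidate; the employer offers 0 and keeps 40.
Round 2 (the candidate proposes): rejecting gives the employer an expected 0.7 × 40 = 28, so the candidate offers 28, keeping 12.
Round 1 (the employer proposes): rejecting gives the candidate an expected 0.7 × 12 = 8.4; the employer offers that and keeps 31.6.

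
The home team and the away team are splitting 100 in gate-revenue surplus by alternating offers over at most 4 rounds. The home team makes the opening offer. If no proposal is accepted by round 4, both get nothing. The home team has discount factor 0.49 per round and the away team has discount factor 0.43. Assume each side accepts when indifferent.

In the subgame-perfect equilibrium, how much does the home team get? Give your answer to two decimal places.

Round 4 (the away team proposes): rejection yields 0 for the home team; the away team offers 0 and keeps 100.
Round 3 (the home team proposes): the away team can get 100 next round, worth 0.43 × 100 = 43 now. The home team offers 43 and keeps 100 − 43 = 57.
Round 2 (the away team proposes): the home team can get 57 next round, worth 0.49 × 57 = 27.93 now. The away team offers 27.93 and keeps 100 − 27.93 = 72.07.
Round 1 (the home team proposes): the away team can get 72.07 next round, worth 0.43 × 72.07 = 30.9901 now; the home team offers that and keeps 69.0099.

69.01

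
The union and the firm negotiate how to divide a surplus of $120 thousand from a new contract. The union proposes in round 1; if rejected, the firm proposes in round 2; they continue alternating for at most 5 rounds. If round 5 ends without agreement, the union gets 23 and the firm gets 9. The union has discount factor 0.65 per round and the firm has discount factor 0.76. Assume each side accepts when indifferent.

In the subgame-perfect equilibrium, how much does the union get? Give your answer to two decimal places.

70.12

Solve by backward induction from round 5.
Round 5 (the union proposes): the firm gets 9 if talks fail, so the union offers 9 and keeps 111.
Round 4 (the firm proposes): the union can get 111 next round, worth 0.65 × 111 = 72.15 now. The firm offers 72.15 and keeps 120 − 72.15 = 47.85.
Round 3 (the union proposes): the firm can get 47.85 next round, worth 0.76 × 47.85 = 36.366 now; the union offers that and keeps 83.634.
Round 2 (the firm proposes): the union can get 83.634 next round, worth 0.65 × 83.634 = 54.3621 now. The firm offers 54.3621 and keeps 120 − 54.3621 = 65.6379.
Round 1 (the union proposes): the firm can get 65.6379 next round, worth 0.76 × 65.6379 = 49.884804 now, so the union offers 49.884804, keeping 70.115196.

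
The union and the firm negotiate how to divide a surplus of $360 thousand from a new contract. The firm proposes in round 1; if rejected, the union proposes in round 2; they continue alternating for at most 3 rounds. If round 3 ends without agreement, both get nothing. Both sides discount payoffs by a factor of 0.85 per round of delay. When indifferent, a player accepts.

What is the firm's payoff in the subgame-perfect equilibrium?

Solve by backward induction from round 3.
Round 3 (the firm proposes): rejection yields 0 for the union; the firm offers 0 and keeps 360.
Round 2 (the union proposes): the firm can get 360 next round, worth 0.85 × 360 = 306 now, so the union offers 306, keeping 54.
Round 1 (the firm proposes): the union can get 54 next round, worth 0.85 × 54 = 45.9 now, so the firm offers 45.9, keeping 314.1.

314.1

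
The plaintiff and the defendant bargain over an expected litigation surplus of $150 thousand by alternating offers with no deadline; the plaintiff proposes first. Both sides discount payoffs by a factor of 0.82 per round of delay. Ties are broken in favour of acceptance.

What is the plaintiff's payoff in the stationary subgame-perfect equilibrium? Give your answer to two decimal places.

82.42

When the plaintiff proposes, the defendant accepts any offer worth at least 0.82 times what the defendant would get by proposing next round; and vice versa.
This gives x = 150 − 0.82y and y = 150 − 0.82x, where x and y are each side's share when it proposes.
Hence (1 − 0.82·0.82)x = 150(1 − 0.82), i.e. 0.3276·x = 27.
x ≈ 82.4176; the defendant's share is 150 − x ≈ 67.5824.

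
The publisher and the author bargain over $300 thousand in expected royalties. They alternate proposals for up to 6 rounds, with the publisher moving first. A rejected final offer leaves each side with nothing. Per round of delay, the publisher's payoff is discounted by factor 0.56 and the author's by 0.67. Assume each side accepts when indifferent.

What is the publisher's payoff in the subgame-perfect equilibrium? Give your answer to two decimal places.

150.08

Round 6 (the author proposes): the publisher will accept anything ≥ 0, so the author offers 0 and keeps 300.
Round 5 (the publisher proposes): the author can get 300 next round, worth 0.67 × 300 = 201 now, so the publisher offers 201, keeping 99.
Round 4 (the author proposes): the publisher can get 99 next round, worth 0.56 × 99 = 55.44 now, so the author offers 55.44, keeping 244.56.
Round 3 (the publisher proposes): the author can get 244.56 next round, worth 0.67 × 244.56 = 163.8552 now; the publisher offers that and keeps 136.1448.
Round 2 (the author proposes): the publisher can get 136.1448 next round, worth 0.56 × 136.1448 = 76.241088 now. The author offers 76.241088 and keeps 300 − 76.241088 = 223.758912.
Round 1 (the publisher proposes): the author can get 223.758912 next round, worth 0.67 × 223.758912 = 149.91847104 now. The publisher offers 149.91847104 and keeps 300 − 149.91847104 = 150.08152896.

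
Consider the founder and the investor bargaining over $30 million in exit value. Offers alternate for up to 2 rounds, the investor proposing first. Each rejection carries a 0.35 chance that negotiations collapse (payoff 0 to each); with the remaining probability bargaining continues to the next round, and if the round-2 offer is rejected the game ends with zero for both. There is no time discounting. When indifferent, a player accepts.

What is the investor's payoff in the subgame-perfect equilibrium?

10.5

Round 2 (the founder proposes): rejection yields 0 for the investor; the founder offers 0 and keeps 30.
Round 1 (the investor proposes): rejecting gives the founder an expected 0.65 × 30 = 19.5. The investor offers 19.5 and keeps 30 − 19.5 = 10.5.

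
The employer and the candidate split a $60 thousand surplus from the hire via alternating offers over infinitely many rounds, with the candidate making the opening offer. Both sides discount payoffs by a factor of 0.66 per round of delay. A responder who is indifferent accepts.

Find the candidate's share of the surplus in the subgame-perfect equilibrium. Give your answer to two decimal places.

36.14

When the candidate proposes, the employer accepts any offer worth at least 0.66 times what the employer would get by proposing next round; and vice versa.
This gives x = 60 − 0.66y and y = 60 − 0.66x, where x and y are each side's share when it proposes.
Hence (1 − 0.66·0.66)x = 60(1 − 0.66), i.e. 0.5644·x = 20.4.
x ≈ 36.1446; the employer's share is 60 − x ≈ 23.8554.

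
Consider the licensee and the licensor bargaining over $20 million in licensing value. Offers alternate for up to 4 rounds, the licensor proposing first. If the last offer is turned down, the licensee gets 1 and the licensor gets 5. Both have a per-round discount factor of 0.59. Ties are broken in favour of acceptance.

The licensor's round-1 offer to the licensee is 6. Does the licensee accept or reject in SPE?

Round 4 (the licensee proposes): the licensor gets 5 if talks fail, so the licensee offers 5 and keeps 15.
Round 3 (the licensor proposes): the licensee can get 15 next round, worth 0.59 × 15 = 8.85 now, so the licensor offers 8.85, keeping 11.15.
Round 2 (the licensee proposes): the licensor can get 11.15 next round, worth 0.59 × 11.15 = 6.5785 now. The licensee offers 6.5785 and keeps 20 − 6.5785 = 13.4215.
So by rejecting in round 1, the licensee gets 13.4215 next round, worth 0.59 × 13.4215 = 7.918685 now.
Offer 6 < 7.918685, so the licensee rejects.

Reject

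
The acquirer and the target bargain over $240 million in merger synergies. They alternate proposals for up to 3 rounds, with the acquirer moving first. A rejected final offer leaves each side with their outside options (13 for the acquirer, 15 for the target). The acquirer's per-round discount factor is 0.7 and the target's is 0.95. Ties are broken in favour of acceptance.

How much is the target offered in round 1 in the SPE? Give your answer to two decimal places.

78.38

Work backward from the last round.
Round 3 (the acquirer proposes): the target gets 15 if talks fail, so the acquirer offers 15 and keeps 225.
Round 2 (the target proposes): the acquirer can get 225 next round, worth 0.7 × 225 = 157.5 now; the target offers that and keeps 82.5.
Round 1 (the acquirer proposes): the target can get 82.5 next round, worth 0.95 × 82.5 = 78.375 now. The acquirer offers 78.375 and keeps 240 − 78.375 = 161.625.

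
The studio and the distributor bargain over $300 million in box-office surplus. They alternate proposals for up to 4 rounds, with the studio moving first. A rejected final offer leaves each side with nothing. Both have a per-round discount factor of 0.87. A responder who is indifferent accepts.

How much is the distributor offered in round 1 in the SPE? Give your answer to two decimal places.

231.48

Work backward from the last round.
Round 4 (the distributor proposes): the studio will accept anything ≥ 0, so the distributor offers 0 and keeps 300.
Round 3 (the studio proposes): the distributor can get 300 next round, worth 0.87 × 300 = 261 now, so the studio offers 261, keeping 39.
Round 2 (the distributor proposes): the studio can get 39 next round, worth 0.87 × 39 = 33.93 now. The distributor offers 33.93 and keeps 300 − 33.93 = 266.07.
Round 1 (the studio proposes): the distributor can get 266.07 next round, worth 0.87 × 266.07 = 231.4809 now, so the studio offers 231.4809, keeping 68.5191.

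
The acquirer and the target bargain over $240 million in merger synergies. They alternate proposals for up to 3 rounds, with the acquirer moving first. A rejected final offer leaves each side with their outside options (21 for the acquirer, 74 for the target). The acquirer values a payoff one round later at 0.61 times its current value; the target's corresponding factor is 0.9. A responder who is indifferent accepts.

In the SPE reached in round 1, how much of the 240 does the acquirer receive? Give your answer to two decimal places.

115.13

Round 3 (the acquirer proposes): the target gets 74 if talks fail, so the acquirer offers 74 and keeps 166.
Round 2 (the target proposes): the acquirer can get 166 next round, worth 0.61 × 166 = 101.26 now. The target offers 101.26 and keeps 240 − 101.26 = 138.74.
Round 1 (the acquirer proposes): the target can get 138.74 next round, worth 0.9 × 138.74 = 124.866 now; the acquirer offers that and keeps 115.134.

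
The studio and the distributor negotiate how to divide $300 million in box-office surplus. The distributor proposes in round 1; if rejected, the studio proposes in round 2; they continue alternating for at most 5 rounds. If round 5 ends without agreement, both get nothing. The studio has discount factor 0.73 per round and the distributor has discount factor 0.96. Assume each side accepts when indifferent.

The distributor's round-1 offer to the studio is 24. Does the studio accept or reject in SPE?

Accept

Round 5 (the distributor proposes): the studio will accept anything ≥ 0, so the distributor offers 0 and keeps 300.
Round 4 (the studio proposes): the distributor can get 300 next round, worth 0.96 × 300 = 288 now. The studio offers 288 and keeps 300 − 288 = 12.
Round 3 (the distributor proposes): the studio can get 12 next round, worth 0.73 × 12 = 8.76 now; the distributor offers that and keeps 291.24.
Round 2 (the studio proposes): the distributor can get 291.24 next round, worth 0.96 × 291.24 = 279.5904 now, so the studio offers 279.5904, keeping 20.4096.
So by rejecting in round 1, the studio gets 20.4096 next round, worth 0.73 × 20.4096 = 14.899008 now.
Offer 24 ≥ 14.899008, so the studio accepts.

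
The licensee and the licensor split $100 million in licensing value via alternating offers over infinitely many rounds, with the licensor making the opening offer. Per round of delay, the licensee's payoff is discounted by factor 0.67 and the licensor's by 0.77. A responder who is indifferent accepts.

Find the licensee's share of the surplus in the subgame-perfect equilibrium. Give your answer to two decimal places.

In a stationary SPE each proposer offers the other exactly their discounted continuation value.
If the licensor keeps x when proposing and the licensee keeps y when proposing, then x = 100 − 0.67y and y = 100 − 0.77x.
Solving: x = 100(1 − 0.67) / (1 − 0.77·0.67) = 33 / 0.4841 ≈ 68.1677.
The licensee gets 100 − 68.1677 ≈ 31.8323.

31.83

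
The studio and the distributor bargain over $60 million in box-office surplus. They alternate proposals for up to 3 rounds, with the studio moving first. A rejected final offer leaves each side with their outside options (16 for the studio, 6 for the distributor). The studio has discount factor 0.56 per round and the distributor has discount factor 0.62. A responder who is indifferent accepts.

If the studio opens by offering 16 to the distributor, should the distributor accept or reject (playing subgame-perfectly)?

Round 3 (the studio proposes): the distributor gets 6 if talks fail, so the studio offers 6 and keeps 54.
Round 2 (the distributor proposes): the studio can get 54 next round, worth 0.56 × 54 = 30.24 now, so the distributor offers 30.24, keeping 29.76.
So by rejecting in round 1, the distributor gets 29.76 next round, worth 0.62 × 29.76 = 18.4512 now.
Offer 16 < 18.4512, so the distributor rejects.

Reject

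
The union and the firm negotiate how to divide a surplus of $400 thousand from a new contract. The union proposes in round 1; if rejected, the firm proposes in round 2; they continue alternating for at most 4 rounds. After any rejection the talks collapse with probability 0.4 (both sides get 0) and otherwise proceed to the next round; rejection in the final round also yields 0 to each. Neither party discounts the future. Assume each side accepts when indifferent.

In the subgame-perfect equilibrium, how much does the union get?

Round 4 (the firm proposes): the union will accept anything ≥ 0, so the firm offers 0 and keeps 400.
Round 3 (the union proposes): rejecting gives the firm an expected 0.6 × 400 = 240. The union offers 240 and keeps 400 − 240 = 160.
Round 2 (the firm proposes): rejecting gives the union an expected 0.6 × 160 = 96; the firm offers that and keeps 304.
Round 1 (the union proposes): rejecting gives the firm an expected 0.6 × 304 = 182.4. The union offers 182.4 and keeps 400 − 182.4 = 217.6.

217.6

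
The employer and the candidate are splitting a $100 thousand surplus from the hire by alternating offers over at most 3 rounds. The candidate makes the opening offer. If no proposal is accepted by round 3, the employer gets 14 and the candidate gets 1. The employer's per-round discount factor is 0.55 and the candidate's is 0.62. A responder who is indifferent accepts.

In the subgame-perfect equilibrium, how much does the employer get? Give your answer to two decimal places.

25.67

Solve by backward induction from round 3.
Round 3 (the candidate proposes): the employer gets 14 if talks fail, so the candidate offers 14 and keeps 86.
Round 2 (the employer proposes): the candidate can get 86 next round, worth 0.62 × 86 = 53.32 now; the employer offers that and keeps 46.68.
Round 1 (the candidate proposes): the employer can get 46.68 next round, worth 0.55 × 46.68 = 25.674 now. The candidate offers 25.674 and keeps 100 − 25.674 = 74.326.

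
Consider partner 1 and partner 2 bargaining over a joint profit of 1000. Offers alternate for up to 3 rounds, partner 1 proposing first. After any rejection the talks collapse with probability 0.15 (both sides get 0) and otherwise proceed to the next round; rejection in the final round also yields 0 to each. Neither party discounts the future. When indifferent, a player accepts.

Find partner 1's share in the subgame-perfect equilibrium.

Round 3 (partner 1 proposes): rejection yields 0 for partner 2; partner 1 offers 0 and keeps 1000.
Round 2 (partner 2 proposes): rejecting gives partner 1 an expected 0.85 × 1000 = 850; partner 2 offers that and keeps 150.
Round 1 (partner 1 proposes): rejecting gives partner 2 an expected 0.85 × 150 = 127.5. Partner 1 offers 127.5 and keeps 1000 − 127.5 = 872.5.

872.5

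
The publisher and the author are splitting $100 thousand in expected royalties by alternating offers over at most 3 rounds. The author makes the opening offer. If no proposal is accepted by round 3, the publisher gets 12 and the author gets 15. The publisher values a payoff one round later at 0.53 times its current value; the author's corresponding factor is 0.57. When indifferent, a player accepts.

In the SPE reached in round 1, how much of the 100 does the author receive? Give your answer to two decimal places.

73.58

Round 3 (the author proposes): the publisher gets 12 if talks fail, so the author offers 12 and keeps 88.
Round 2 (the publisher proposes): the author can get 88 next round, worth 0.57 × 88 = 50.16 now, so the publisher offers 50.16, keeping 49.84.
Round 1 (the author proposes): the publisher can get 49.84 next round, worth 0.53 × 49.84 = 26.4152 now. The author offers 26.4152 and keeps 100 − 26.4152 = 73.5848.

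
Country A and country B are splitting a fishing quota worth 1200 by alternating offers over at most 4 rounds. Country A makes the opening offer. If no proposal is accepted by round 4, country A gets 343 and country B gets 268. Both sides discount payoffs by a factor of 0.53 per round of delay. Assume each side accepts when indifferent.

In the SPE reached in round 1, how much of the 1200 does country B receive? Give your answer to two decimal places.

Round 4 (country B proposes): country A gets 343 if talks fail, so country B offers 343 and keeps 857.
Round 3 (country A proposes): country B can get 857 next round, worth 0.53 × 857 = 454.21 now. Country A offers 454.21 and keeps 1200 − 454.21 = 745.79.
Round 2 (country B proposes): country A can get 745.79 next round, worth 0.53 × 745.79 = 395.2687 now, so country B offers 395.2687, keeping 804.7313.
Round 1 (country A proposes): country B can get 804.7313 next round, worth 0.53 × 804.7313 = 426.507589 now. Country A offers 426.507589 and keeps 1200 − 426.507589 = 773.492411.

426.51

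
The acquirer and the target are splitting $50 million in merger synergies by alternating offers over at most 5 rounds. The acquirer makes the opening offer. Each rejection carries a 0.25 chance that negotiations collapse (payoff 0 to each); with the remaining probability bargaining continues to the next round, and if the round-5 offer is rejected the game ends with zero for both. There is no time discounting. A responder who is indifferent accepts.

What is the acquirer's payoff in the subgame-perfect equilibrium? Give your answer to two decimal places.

35.35

By backward induction:
Round 5 (the acquirer proposes): the target will accept anything ≥ 0, so the acquirer offers 0 and keeps 50.
Round 4 (the target proposes): rejecting gives the acquirer an expected 0.75 × 50 = 37.5; the target offers that and keeps 12.5.
Round 3 (the acquirer proposes): rejecting gives the target an expected 0.75 × 12.5 = 9.375, so the acquirer offers 9.375, keeping 40.625.
Round 2 (the target proposes): rejecting gives the acquirer an expected 0.75 × 40.625 = 30.46875, so the target offers 30.46875, keeping 19.53125.
Round 1 (the acquirer proposes): rejecting gives the target an expected 0.75 × 19.53125 = 14.6484375, so the acquirer offers 14.6484375, keeping 35.3515625.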